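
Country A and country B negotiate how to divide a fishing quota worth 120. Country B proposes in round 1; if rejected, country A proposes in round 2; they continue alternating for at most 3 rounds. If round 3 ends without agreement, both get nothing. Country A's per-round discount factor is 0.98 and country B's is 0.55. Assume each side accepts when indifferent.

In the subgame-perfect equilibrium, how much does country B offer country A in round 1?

Round 3 (country B proposes): rejection yields 0 for country A; country B offers 0 and keeps 120.
Round 2 (country A proposes): country B can get 120 next round, worth 0.55 × 120 = 66 now; country A offers that and keeps 54.
Round 1 (country B proposes): country A can get 54 next round, worth 0.98 × 54 = 52.92 now; country B offers that and keeps 67.08.

52.92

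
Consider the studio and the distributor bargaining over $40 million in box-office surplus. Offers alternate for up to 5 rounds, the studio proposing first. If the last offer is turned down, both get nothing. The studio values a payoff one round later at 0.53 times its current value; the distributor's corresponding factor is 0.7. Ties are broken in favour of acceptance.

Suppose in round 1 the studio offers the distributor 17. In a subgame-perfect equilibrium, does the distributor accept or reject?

Reject

Work out the distributor's continuation value if the offer is rejected.
Round 5 (the studio proposes): the distributor will accept anything ≥ 0, so the studio offers 0 and keeps 40.
Round 4 (the distributor proposes): the studio can get 40 next round, worth 0.53 × 40 = 21.2 now, so the distributor offers 21.2, keeping 18.8.
Round 3 (the studio proposes): the distributor can get 18.8 next round, worth 0.7 × 18.8 = 13.16 now, so the studio offers 13.16, keeping 26.84.
Round 2 (the distributor proposes): the studio can get 26.84 next round, worth 0.53 × 26.84 = 14.2252 now, so the distributor offers 14.2252, keeping 25.7748.
So by rejecting in round 1, the distributor gets 25.7748 next round, worth 0.7 × 25.7748 = 18.04236 now.
Offer 17 < 18.04236, so the distributor rejects.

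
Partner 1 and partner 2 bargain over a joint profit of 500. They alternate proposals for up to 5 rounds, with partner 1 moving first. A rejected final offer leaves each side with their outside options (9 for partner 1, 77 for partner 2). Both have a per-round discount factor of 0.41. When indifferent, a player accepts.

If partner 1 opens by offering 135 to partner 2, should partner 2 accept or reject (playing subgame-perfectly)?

Reject

Work out partner 2's continuation value if the offer is rejected.
Round 5 (partner 1 proposes): partner 2 gets 77 if talks fail, so partner 1 offers 77 and keeps 423.
Round 4 (partner 2 proposes): partner 1 can get 423 next round, worth 0.41 × 423 = 173.43 now; partner 2 offers that and keeps 326.57.
Round 3 (partner 1 proposes): partner 2 can get 326.57 next round, worth 0.41 × 326.57 = 133.8937 now, so partner 1 offers 133.8937, keeping 366.1063.
Round 2 (partner 2 proposes): partner 1 can get 366.1063 next round, worth 0.41 × 366.1063 = 150.103583 now. Partner 2 offers 150.103583 and keeps 500 − 150.103583 = 349.896417.
So by rejecting in round 1, partner 2 gets 349.896417 next round, worth 0.41 × 349.896417 = 143.45753097 now.
Offer 135 < 143.45753097, so partner 2 rejects.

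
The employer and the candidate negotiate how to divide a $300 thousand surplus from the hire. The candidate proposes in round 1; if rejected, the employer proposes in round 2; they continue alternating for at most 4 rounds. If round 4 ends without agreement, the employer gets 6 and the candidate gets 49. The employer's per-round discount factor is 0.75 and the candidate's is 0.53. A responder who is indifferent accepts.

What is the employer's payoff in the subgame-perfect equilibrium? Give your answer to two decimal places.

180.58

By backward induction:
Round 4 (the employer proposes): the candidate gets 49 if talks fail, so the employer offers 49 and keeps 251.
Round 3 (the candidate proposes): the employer can get 251 next round, worth 0.75 × 251 = 188.25 now, so the candidate offers 188.25, keeping 111.75.
Round 2 (the employer proposes): the candidate can get 111.75 next round, worth 0.53 × 111.75 = 59.2275 now, so the employer offers 59.2275, keeping 240.7725.
Round 1 (the candidate proposes): the employer can get 240.7725 next round, worth 0.75 × 240.7725 = 180.579375 now; the candidate offers that and keeps 119.420625.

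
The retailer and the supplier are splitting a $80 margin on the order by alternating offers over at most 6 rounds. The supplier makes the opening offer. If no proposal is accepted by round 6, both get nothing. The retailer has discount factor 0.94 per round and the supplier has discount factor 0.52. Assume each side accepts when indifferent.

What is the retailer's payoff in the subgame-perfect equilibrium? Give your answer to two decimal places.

Round 6 (the retailer proposes): rejection yields 0 for the supplier; the retailer offers 0 and keeps 80.
Round 5 (the supplier proposes): the retailer can get 80 next round, worth 0.94 × 80 = 75.2 now; the supplier offers that and keeps 4.8.
Round 4 (the retailer proposes): the supplier can get 4.8 next round, worth 0.52 × 4.8 = 2.496 now. The retailer offers 2.496 and keeps 80 − 2.496 = 77.504.
Round 3 (the supplier proposes): the retailer can get 77.504 next round, worth 0.94 × 77.504 = 72.85376 now, so the supplier offers 72.85376, keeping 7.14624.
Round 2 (the retailer proposes): the supplier can get 7.14624 next round, worth 0.52 × 7.14624 = 3.7160448 now; the retailer offers that and keeps 76.2839552.
Round 1 (the supplier proposes): the retailer can get 76.2839552 next round, worth 0.94 × 76.2839552 = 71.706917888 now, so the supplier offers 71.706917888, keeping 8.293082112.

71.71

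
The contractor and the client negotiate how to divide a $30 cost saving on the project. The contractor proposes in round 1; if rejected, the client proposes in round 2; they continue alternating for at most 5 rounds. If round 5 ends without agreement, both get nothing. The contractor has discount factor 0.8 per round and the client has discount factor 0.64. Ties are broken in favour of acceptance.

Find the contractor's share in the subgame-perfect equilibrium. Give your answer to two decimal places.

24.19

Solve by backward induction from round 5.
Round 5 (the contractor proposes): the client will accept anything ≥ 0, so the contractor offers 0 and keeps 30.
Round 4 (the client proposes): the contractor can get 30 next round, worth 0.8 × 30 = 24 now, so the client offers 24, keeping 6.
Round 3 (the contractor proposes): the client can get 6 next round, worth 0.64 × 6 = 3.84 now; the contractor offers that and keeps 26.16.
Round 2 (the client proposes): the contractor can get 26.16 next round, worth 0.8 × 26.16 = 20.928 now. The client offers 20.928 and keeps 30 − 20.928 = 9.072.
Round 1 (the contractor proposes): the client can get 9.072 next round, worth 0.64 × 9.072 = 5.80608 now; the contractor offers that and keeps 24.19392.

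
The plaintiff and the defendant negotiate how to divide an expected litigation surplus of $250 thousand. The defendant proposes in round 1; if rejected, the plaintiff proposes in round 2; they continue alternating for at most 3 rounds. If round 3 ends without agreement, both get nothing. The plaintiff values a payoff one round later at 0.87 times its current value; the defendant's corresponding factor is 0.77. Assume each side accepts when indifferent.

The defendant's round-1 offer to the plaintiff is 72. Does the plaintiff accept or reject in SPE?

Work out the plaintiff's continuation value if the offer is rejected.
Round 3 (the defendant proposes): rejection yields 0 for the plaintiff; the defendant offers 0 and keeps 250.
Round 2 (the plaintiff proposes): the defendant can get 250 next round, worth 0.77 × 250 = 192.5 now; the plaintiff offers that and keeps 57.5.
So by rejecting in round 1, the plaintiff gets 57.5 next round, worth 0.87 × 57.5 = 50.025 now.
Offer 72 ≥ 50.025, so the plaintiff accepts.

Accept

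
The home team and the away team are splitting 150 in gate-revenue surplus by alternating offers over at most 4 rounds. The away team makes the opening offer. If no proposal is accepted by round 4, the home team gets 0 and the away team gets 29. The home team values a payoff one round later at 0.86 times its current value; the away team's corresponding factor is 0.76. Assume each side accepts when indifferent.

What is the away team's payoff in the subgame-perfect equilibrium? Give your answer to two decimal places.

Round 4 (the home team proposes): the away team gets 29 if talks fail, so the home team offers 29 and keeps 121.
Round 3 (the away team proposes): the home team can get 121 next round, worth 0.86 × 121 = 104.06 now. The away team offers 104.06 and keeps 150 − 104.06 = 45.94.
Round 2 (the home team proposes): the away team can get 45.94 next round, worth 0.76 × 45.94 = 34.9144 now, so the home team offers 34.9144, keeping 115.0856.
Round 1 (the away team proposes): the home team can get 115.0856 next round, worth 0.86 × 115.0856 = 98.973616 now; the away team offers that and keeps 51.026384.

51.03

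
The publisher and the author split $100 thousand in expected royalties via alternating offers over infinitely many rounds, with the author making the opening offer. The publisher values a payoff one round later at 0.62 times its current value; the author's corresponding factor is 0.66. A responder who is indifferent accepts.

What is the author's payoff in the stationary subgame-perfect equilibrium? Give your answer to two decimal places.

64.32

In a stationary SPE each proposer offers the other exactly their discounted continuation value.
If the author keeps x when proposing and the publisher keeps y when proposing, then x = 100 − 0.62y and y = 100 − 0.66x.
Solving: x = 100(1 − 0.62) / (1 − 0.66·0.62) = 38 / 0.5908 ≈ 64.3196.
The publisher gets 100 − 64.3196 ≈ 35.6804.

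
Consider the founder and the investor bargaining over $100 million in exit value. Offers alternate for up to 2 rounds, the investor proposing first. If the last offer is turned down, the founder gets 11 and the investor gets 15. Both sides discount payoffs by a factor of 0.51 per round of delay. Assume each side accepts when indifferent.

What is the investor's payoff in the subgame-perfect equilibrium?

Round 2 (the founder proposes): the investor gets 15 if talks fail, so the founder offers 15 and keeps 85.
Round 1 (the investor proposes): the founder can get 85 next round, worth 0.51 × 85 = 43.35 now, so the investor offers 43.35, keeping 56.65.

56.65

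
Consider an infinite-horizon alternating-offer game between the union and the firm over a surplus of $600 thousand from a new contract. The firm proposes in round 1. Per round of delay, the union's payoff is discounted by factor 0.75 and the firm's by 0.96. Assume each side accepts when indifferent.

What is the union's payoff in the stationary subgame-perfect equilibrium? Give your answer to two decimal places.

64.29

When the firm proposes, the union accepts any offer worth at least 0.75 times what the union would get by proposing next round; and vice versa.
This gives x = 600 − 0.75y and y = 600 − 0.96x, where x and y are each side's share when it proposes.
Hence (1 − 0.75·0.96)x = 600(1 − 0.75), i.e. 0.28·x = 150.
x ≈ 535.7143; the union's share is 600 − x ≈ 64.2857.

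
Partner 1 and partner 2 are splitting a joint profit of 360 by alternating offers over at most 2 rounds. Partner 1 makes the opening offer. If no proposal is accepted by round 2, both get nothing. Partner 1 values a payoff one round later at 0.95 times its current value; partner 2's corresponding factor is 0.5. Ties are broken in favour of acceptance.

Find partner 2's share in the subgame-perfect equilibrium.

180

Round 2 (partner 2 proposes): partner 1 will accept anything ≥ 0, so partner 2 offers 0 and keeps 360.
Round 1 (partner 1 proposes): partner 2 can get 360 next round, worth 0.5 × 360 = 180 now; partner 1 offers that and keeps 180.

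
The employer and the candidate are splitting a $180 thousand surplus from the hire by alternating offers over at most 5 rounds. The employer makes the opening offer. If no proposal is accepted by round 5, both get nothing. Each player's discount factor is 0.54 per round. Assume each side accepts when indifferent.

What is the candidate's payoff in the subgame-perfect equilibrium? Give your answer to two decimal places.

By backward induction:
Round 5 (the employer proposes): the candidate will accept anything ≥ 0, so the employer offers 0 and keeps 180.
Round 4 (the candidate proposes): the employer can get 180 next round, worth 0.54 × 180 = 97.2 now; the candidate offers that and keeps 82.8.
Round 3 (the employer proposes): the candidate can get 82.8 next round, worth 0.54 × 82.8 = 44.712 now. The employer offers 44.712 and keeps 180 − 44.712 = 135.288.
Round 2 (the candidate proposes): the employer can get 135.288 next round, worth 0.54 × 135.288 = 73.05552 now. The candidate offers 73.05552 and keeps 180 − 73.05552 = 106.94448.
Round 1 (the employer proposes): the candidate can get 106.94448 next round, worth 0.54 × 106.94448 = 57.7500192 now. The employer offers 57.7500192 and keeps 180 − 57.7500192 = 122.2499808.

57.75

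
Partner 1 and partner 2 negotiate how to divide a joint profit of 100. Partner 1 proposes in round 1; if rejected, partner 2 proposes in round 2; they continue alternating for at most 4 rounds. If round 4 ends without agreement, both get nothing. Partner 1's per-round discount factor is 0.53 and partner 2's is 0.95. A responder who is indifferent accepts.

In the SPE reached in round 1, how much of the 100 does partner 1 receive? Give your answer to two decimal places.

7.52

By backward induction:
Round 4 (partner 2 proposes): partner 1 will accept anything ≥ 0, so partner 2 offers 0 and keeps 100.
Round 3 (partner 1 proposes): partner 2 can get 100 next round, worth 0.95 × 100 = 95 now; partner 1 offers that and keeps 5.
Round 2 (partner 2 proposes): partner 1 can get 5 next round, worth 0.53 × 5 = 2.65 now. Partner 2 offers 2.65 and keeps 100 − 2.65 = 97.35.
Round 1 (partner 1 proposes): partner 2 can get 97.35 next round, worth 0.95 × 97.35 = 92.4825 now, so partner 1 offers 92.4825, keeping 7.5175.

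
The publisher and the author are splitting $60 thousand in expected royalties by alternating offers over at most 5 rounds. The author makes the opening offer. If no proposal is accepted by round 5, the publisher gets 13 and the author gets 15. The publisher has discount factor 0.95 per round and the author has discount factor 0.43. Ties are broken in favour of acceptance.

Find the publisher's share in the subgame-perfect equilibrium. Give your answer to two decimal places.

47.93

Round 5 (the author proposes): the publisher gets 13 if talks fail, so the author offers 13 and keeps 47.
Round 4 (the publisher proposes): the author can get 47 next round, worth 0.43 × 47 = 20.21 now; the publisher offers that and keeps 39.79.
Round 3 (the author proposes): the publisher can get 39.79 next round, worth 0.95 × 39.79 = 37.8005 now, so the author offers 37.8005, keeping 22.1995.
Round 2 (the publisher proposes): the author can get 22.1995 next round, worth 0.43 × 22.1995 = 9.545785 now, so the publisher offers 9.545785, keeping 50.454215.
Round 1 (the author proposes): the publisher can get 50.454215 next round, worth 0.95 × 50.454215 = 47.93150425 now. The author offers 47.93150425 and keeps 60 − 47.93150425 = 12.06849575.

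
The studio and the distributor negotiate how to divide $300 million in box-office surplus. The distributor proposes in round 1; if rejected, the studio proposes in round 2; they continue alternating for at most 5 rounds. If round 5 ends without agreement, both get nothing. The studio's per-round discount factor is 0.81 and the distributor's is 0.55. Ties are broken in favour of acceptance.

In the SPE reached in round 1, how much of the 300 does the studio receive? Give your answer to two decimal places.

158.07

Round 5 (the distributor proposes): rejection yields 0 for the studio; the distributor offers 0 and keeps 300.
Round 4 (the studio proposes): the distributor can get 300 next round, worth 0.55 × 300 = 165 now; the studio offers that and keeps 135.
Round 3 (the distributor proposes): the studio can get 135 next round, worth 0.81 × 135 = 109.35 now, so the distributor offers 109.35, keeping 190.65.
Round 2 (the studio proposes): the distributor can get 190.65 next round, worth 0.55 × 190.65 = 104.8575 now, so the studio offers 104.8575, keeping 195.1425.
Round 1 (the distributor proposes): the studio can get 195.1425 next round, worth 0.81 × 195.1425 = 158.065425 now, so the distributor offers 158.065425, keeping 141.934575.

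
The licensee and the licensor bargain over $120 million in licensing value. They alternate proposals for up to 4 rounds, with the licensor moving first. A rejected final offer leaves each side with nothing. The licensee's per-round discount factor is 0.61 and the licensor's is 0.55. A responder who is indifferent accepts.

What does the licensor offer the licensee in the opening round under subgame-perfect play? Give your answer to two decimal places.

Solve by backward induction from round 4.
Round 4 (the licensee proposes): the licensor will accept anything ≥ 0, so the licensee offers 0 and keeps 120.
Round 3 (the licensor proposes): the licensee can get 120 next round, worth 0.61 × 120 = 73.2 now; the licensor offers that and keeps 46.8.
Round 2 (the licensee proposes): the licensor can get 46.8 next round, worth 0.55 × 46.8 = 25.74 now, so the licensee offers 25.74, keeping 94.26.
Round 1 (the licensor proposes): the licensee can get 94.26 next round, worth 0.61 × 94.26 = 57.4986 now; the licensor offers that and keeps 62.5014.

57.50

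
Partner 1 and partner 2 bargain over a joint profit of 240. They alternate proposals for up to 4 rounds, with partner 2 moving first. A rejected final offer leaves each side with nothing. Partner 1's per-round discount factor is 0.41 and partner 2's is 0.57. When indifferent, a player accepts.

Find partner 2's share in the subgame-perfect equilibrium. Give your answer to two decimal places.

Round 4 (partner 1 proposes): partner 2 will accept anything ≥ 0, so partner 1 offers 0 and keeps 240.
Round 3 (partner 2 proposes): partner 1 can get 240 next round, worth 0.41 × 240 = 98.4 now; partner 2 offers that and keeps 141.6.
Round 2 (partner 1 proposes): partner 2 can get 141.6 next round, worth 0.57 × 141.6 = 80.712 now, so partner 1 offers 80.712, keeping 159.288.
Round 1 (partner 2 proposes): partner 1 can get 159.288 next round, worth 0.41 × 159.288 = 65.30808 now; partner 2 offers that and keeps 174.69192.

174.69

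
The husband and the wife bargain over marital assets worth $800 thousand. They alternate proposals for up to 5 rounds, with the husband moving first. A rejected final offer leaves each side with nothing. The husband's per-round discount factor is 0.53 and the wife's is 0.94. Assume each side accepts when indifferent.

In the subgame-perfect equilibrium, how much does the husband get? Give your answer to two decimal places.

270.48

Round 5 (the husband proposes): the wife will accept anything ≥ 0, so the husband offers 0 and keeps 800.
Round 4 (the wife proposes): the husband can get 800 next round, worth 0.53 × 800 = 424 now, so the wife offers 424, keeping 376.
Round 3 (the husband proposes): the wife can get 376 next round, worth 0.94 × 376 = 353.44 now, so the husband offers 353.44, keeping 446.56.
Round 2 (the wife proposes): the husband can get 446.56 next round, worth 0.53 × 446.56 = 236.6768 now, so the wife offers 236.6768, keeping 563.3232.
Round 1 (the husband proposes): the wife can get 563.3232 next round, worth 0.94 × 563.3232 = 529.523808 now; the husband offers that and keeps 270.476192.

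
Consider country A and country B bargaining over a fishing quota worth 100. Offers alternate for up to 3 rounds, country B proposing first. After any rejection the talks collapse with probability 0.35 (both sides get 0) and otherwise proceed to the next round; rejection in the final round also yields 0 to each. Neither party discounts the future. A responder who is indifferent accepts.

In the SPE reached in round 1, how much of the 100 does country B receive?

77.25

By backward induction:
Round 3 (country B proposes): rejection yields 0 for country A; country B offers 0 and keeps 100.
Round 2 (country A proposes): rejecting gives country B an expected 0.65 × 100 = 65, so country A offers 65, keeping 35.
Round 1 (country B proposes): rejecting gives country A an expected 0.65 × 35 = 22.75; country B offers that and keeps 77.25.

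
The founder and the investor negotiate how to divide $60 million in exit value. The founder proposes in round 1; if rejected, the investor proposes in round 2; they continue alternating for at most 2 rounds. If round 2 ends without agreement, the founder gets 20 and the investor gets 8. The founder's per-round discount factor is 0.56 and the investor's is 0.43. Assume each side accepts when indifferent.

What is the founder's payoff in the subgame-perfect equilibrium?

42.8

Round 2 (the investor proposes): the founder gets 20 if talks fail, so the investor offers 20 and keeps 40.
Round 1 (the founder proposes): the investor can get 40 next round, worth 0.43 × 40 = 17.2 now. The founder offers 17.2 and keeps 60 − 17.2 = 42.8.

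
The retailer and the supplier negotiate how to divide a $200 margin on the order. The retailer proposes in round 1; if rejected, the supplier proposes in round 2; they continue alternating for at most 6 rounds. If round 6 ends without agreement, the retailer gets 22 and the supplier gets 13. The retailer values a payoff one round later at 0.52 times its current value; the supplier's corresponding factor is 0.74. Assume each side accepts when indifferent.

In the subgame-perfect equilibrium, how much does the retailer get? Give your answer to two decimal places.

82.12

Round 6 (the supplier proposes): the retailer gets 22 if talks fail, so the supplier offers 22 and keeps 178.
Round 5 (the retailer proposes): the supplier can get 178 next round, worth 0.74 × 178 = 131.72 now; the retailer offers that and keeps 68.28.
Round 4 (the supplier proposes): the retailer can get 68.28 next round, worth 0.52 × 68.28 = 35.5056 now. The supplier offers 35.5056 and keeps 200 − 35.5056 = 164.4944.
Round 3 (the retailer proposes): the supplier can get 164.4944 next round, worth 0.74 × 164.4944 = 121.725856 now, so the retailer offers 121.725856, keeping 78.274144.
Round 2 (the supplier proposes): the retailer can get 78.274144 next round, worth 0.52 × 78.274144 = 40.70255488 now, so the supplier offers 40.70255488, keeping 159.29744512.
Round 1 (the retailer proposes): the supplier can get 159.29744512 next round, worth 0.74 × 159.29744512 = 117.8801093888 now, so the retailer offers 117.8801093888, keeping 82.1198906112.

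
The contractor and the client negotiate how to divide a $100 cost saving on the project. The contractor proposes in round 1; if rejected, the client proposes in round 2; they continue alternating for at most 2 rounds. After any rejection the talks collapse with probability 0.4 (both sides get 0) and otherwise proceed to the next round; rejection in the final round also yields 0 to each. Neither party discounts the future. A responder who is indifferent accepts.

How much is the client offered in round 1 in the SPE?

60

Round 2 (the client proposes): rejection yields 0 for the contractor; the client offers 0 and keeps 100.
Round 1 (the contractor proposes): rejecting gives the client an expected 0.6 × 100 = 60. The contractor offers 60 and keeps 100 − 60 = 40.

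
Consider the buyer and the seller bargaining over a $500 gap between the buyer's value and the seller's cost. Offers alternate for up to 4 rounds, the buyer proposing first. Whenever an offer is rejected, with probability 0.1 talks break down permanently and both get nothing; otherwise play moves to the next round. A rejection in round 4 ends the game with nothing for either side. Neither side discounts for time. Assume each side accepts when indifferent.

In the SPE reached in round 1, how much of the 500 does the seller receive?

409.5

Round 4 (the seller proposes): the buyer will accept anything ≥ 0, so the seller offers 0 and keeps 500.
Round 3 (the buyer proposes): rejecting gives the seller an expected 0.9 × 500 = 450, so the buyer offers 450, keeping 50.
Round 2 (the seller proposes): rejecting gives the buyer an expected 0.9 × 50 = 45; the seller offers that and keeps 455.
Round 1 (the buyer proposes): rejecting gives the seller an expected 0.9 × 455 = 409.5; the buyer offers that and keeps 90.5.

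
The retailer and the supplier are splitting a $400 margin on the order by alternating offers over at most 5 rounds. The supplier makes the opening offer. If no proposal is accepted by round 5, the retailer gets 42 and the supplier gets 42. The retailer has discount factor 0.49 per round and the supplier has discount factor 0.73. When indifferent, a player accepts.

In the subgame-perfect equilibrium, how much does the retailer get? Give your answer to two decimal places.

Round 5 (the supplier proposes): the retailer gets 42 if talks fail, so the supplier offers 42 and keeps 358.
Round 4 (the retailer proposes): the supplier can get 358 next round, worth 0.73 × 358 = 261.34 now. The retailer offers 261.34 and keeps 400 − 261.34 = 138.66.
Round 3 (the supplier proposes): the retailer can get 138.66 next round, worth 0.49 × 138.66 = 67.9434 now, so the supplier offers 67.9434, keeping 332.0566.
Round 2 (the retailer proposes): the supplier can get 332.0566 next round, worth 0.73 × 332.0566 = 242.401318 now. The retailer offers 242.401318 and keeps 400 − 242.401318 = 157.598682.
Round 1 (the supplier proposes): the retailer can get 157.598682 next round, worth 0.49 × 157.598682 = 77.22335418 now. The supplier offers 77.22335418 and keeps 400 − 77.22335418 = 322.77664582.

77.22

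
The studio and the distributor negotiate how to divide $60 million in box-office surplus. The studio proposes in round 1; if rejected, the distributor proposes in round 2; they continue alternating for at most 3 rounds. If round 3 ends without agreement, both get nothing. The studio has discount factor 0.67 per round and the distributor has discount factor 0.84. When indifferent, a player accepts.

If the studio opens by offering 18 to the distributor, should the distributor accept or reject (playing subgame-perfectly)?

Round 3 (the studio proposes): rejection yields 0 for the distributor; the studio offers 0 and keeps 60.
Round 2 (the distributor proposes): the studio can get 60 next round, worth 0.67 × 60 = 40.2 now. The distributor offers 40.2 and keeps 60 − 40.2 = 19.8.
So by rejecting in round 1, the distributor gets 19.8 next round, worth 0.84 × 19.8 = 16.632 now.
Offer 18 ≥ 16.632, so the distributor accepts.

Accept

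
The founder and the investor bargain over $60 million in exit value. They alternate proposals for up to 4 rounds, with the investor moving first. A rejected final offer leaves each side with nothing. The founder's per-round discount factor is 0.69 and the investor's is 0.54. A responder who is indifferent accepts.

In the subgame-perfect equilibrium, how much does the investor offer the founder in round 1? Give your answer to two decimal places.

34.47

Round 4 (the founder proposes): rejection yields 0 for the investor; the founder offers 0 and keeps 60.
Round 3 (the investor proposes): the founder can get 60 next round, worth 0.69 × 60 = 41.4 now; the investor offers that and keeps 18.6.
Round 2 (the founder proposes): the investor can get 18.6 next round, worth 0.54 × 18.6 = 10.044 now, so the founder offers 10.044, keeping 49.956.
Round 1 (the investor proposes): the founder can get 49.956 next round, worth 0.69 × 49.956 = 34.46964 now, so the investor offers 34.46964, keeping 25.53036.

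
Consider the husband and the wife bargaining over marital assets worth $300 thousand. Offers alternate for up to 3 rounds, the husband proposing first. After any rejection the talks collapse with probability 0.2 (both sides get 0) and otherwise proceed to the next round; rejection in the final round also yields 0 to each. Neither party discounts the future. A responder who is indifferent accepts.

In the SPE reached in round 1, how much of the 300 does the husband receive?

Round 3 (the husband proposes): rejection yields 0 for the wife; the husband offers 0 and keeps 300.
Round 2 (the wife proposes): rejecting gives the husband an expected 0.8 × 300 = 240; the wife offers that and keeps 60.
Round 1 (the husband proposes): rejecting gives the wife an expected 0.8 × 60 = 48; the husband offers that and keeps 252.

252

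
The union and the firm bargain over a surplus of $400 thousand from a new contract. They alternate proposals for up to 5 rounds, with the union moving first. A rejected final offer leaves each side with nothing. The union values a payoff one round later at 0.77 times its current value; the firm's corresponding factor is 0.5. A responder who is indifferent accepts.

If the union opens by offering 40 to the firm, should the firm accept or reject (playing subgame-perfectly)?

Reject

Round 5 (the union proposes): the firm will accept anything ≥ 0, so the union offers 0 and keeps 400.
Round 4 (the firm proposes): the union can get 400 next round, worth 0.77 × 400 = 308 now. The firm offers 308 and keeps 400 − 308 = 92.
Round 3 (the union proposes): the firm can get 92 next round, worth 0.5 × 92 = 46 now; the union offers that and keeps 354.
Round 2 (the firm proposes): the union can get 354 next round, worth 0.77 × 354 = 272.58 now, so the firm offers 272.58, keeping 127.42.
So by rejecting in round 1, the firm gets 127.42 next round, worth 0.5 × 127.42 = 63.71 now.
Offer 40 < 63.71, so the firm rejects.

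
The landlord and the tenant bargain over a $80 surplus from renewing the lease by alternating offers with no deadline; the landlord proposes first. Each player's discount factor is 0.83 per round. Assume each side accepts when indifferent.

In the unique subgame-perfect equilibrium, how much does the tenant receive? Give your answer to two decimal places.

In a stationary SPE each proposer offers the other exactly their discounted continuation value.
If the landlord keeps x when proposing and the tenant keeps y when proposing, then x = 80 − 0.83y and y = 80 − 0.83x.
Solving: x = 80(1 − 0.83) / (1 − 0.83·0.83) = 13.6 / 0.3111 ≈ 43.7158.
The tenant gets 80 − 43.7158 ≈ 36.2842.

36.28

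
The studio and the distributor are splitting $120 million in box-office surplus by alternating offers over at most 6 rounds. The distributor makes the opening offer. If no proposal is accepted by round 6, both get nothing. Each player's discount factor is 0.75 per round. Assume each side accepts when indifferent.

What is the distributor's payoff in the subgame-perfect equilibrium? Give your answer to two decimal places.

Solve by backward induction from round 6.
Round 6 (the studio proposes): the distributor will accept anything ≥ 0, so the studio offers 0 and keeps 120.
Round 5 (the distributor proposes): the studio can get 120 next round, worth 0.75 × 120 = 90 now; the distributor offers that and keeps 30.
Round 4 (the studio proposes): the distributor can get 30 next round, worth 0.75 × 30 = 22.5 now, so the studio offers 22.5, keeping 97.5.
Round 3 (the distributor proposes): the studio can get 97.5 next round, worth 0.75 × 97.5 = 73.125 now. The distributor offers 73.125 and keeps 120 − 73.125 = 46.875.
Round 2 (the studio proposes): the distributor can get 46.875 next round, worth 0.75 × 46.875 = 35.15625 now; the studio offers that and keeps 84.84375.
Round 1 (the distributor proposes): the studio can get 84.84375 next round, worth 0.75 × 84.84375 = 63.6328125 now. The distributor offers 63.6328125 and keeps 120 − 63.6328125 = 56.3671875.

56.37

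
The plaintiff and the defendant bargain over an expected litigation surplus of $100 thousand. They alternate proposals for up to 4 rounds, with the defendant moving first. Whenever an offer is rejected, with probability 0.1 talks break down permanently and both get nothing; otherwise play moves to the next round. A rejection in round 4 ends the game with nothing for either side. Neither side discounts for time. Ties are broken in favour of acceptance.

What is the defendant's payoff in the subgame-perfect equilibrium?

18.1

Round 4 (the plaintiff proposes): the defendant will accept anything ≥ 0, so the plaintiff offers 0 and keeps 100.
Round 3 (the defendant proposes): rejecting gives the plaintiff an expected 0.9 × 100 = 90. The defendant offers 90 and keeps 100 − 90 = 10.
Round 2 (the plaintiff proposes): rejecting gives the defendant an expected 0.9 × 10 = 9; the plaintiff offers that and keeps 91.
Round 1 (the defendant proposes): rejecting gives the plaintiff an expected 0.9 × 91 = 81.9, so the defendant offers 81.9, keeping 18.1.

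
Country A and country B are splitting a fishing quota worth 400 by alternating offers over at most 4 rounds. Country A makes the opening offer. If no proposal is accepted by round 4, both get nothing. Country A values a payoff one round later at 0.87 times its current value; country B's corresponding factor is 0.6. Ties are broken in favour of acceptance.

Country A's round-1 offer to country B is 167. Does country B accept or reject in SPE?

Round 4 (country B proposes): country A will accept anything ≥ 0, so country B offers 0 and keeps 400.
Round 3 (country A proposes): country B can get 400 next round, worth 0.6 × 400 = 240 now, so country A offers 240, keeping 160.
Round 2 (country B proposes): country A can get 160 next round, worth 0.87 × 160 = 139.2 now. Country B offers 139.2 and keeps 400 − 139.2 = 260.8.
So by rejecting in round 1, country B gets 260.8 next round, worth 0.6 × 260.8 = 156.48 now.
Offer 167 ≥ 156.48, so country B accepts.

Accept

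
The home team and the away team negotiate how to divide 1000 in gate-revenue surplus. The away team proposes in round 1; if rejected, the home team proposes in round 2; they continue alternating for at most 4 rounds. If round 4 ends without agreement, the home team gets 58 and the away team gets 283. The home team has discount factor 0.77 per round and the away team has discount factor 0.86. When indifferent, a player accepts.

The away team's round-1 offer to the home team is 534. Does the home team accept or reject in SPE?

Round 4 (the home team proposes): the away team gets 283 if talks fail, so the home team offers 283 and keeps 717.
Round 3 (the away team proposes): the home team can get 717 next round, worth 0.77 × 717 = 552.09 now, so the away team offers 552.09, keeping 447.91.
Round 2 (the home team proposes): the away team can get 447.91 next round, worth 0.86 × 447.91 = 385.2026 now; the home team offers that and keeps 614.7974.
So by rejecting in round 1, the home team gets 614.7974 next round, worth 0.77 × 614.7974 = 473.393998 now.
Offer 534 ≥ 473.393998, so the home team accepts.

Accept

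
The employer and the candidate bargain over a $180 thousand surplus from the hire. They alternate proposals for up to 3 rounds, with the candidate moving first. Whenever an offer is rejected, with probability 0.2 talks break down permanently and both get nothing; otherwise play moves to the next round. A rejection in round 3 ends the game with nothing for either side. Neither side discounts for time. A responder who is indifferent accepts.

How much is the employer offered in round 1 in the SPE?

Round 3 (the candidate proposes): the employer will accept anything ≥ 0, so the candidate offers 0 and keeps 180.
Round 2 (the employer proposes): rejecting gives the candidate an expected 0.8 × 180 = 144; the employer offers that and keeps 36.
Round 1 (the candidate proposes): rejecting gives the employer an expected 0.8 × 36 = 28.8, so the candidate offers 28.8, keeping 151.2.

28.8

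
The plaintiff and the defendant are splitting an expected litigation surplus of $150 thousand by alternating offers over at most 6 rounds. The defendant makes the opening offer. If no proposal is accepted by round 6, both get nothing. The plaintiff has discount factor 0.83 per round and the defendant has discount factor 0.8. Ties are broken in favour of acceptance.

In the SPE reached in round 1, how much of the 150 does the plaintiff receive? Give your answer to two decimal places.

96.33

Work backward from the last round.
Round 6 (the plaintiff proposes): the defendant will accept anything ≥ 0, so the plaintiff offers 0 and keeps 150.
Round 5 (the defendant proposes): the plaintiff can get 150 next round, worth 0.83 × 150 = 124.5 now, so the defendant offers 124.5, keeping 25.5.
Round 4 (the plaintiff proposes): the defendant can get 25.5 next round, worth 0.8 × 25.5 = 20.4 now; the plaintiff offers that and keeps 129.6.
Round 3 (the defendant proposes): the plaintiff can get 129.6 next round, worth 0.83 × 129.6 = 107.568 now. The defendant offers 107.568 and keeps 150 − 107.568 = 42.432.
Round 2 (the plaintiff proposes): the defendant can get 42.432 next round, worth 0.8 × 42.432 = 33.9456 now, so the plaintiff offers 33.9456, keeping 116.0544.
Round 1 (the defendant proposes): the plaintiff can get 116.0544 next round, worth 0.83 × 116.0544 = 96.325152 now, so the defendant offers 96.325152, keeping 53.674848.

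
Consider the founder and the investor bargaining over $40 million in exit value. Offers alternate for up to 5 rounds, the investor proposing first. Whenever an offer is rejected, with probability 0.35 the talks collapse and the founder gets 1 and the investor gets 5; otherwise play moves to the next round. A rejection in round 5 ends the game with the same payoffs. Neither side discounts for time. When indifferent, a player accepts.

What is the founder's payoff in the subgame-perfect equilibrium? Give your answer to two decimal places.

By backward induction:
Round 5 (the investor proposes): the founder gets 1 if talks fail, so the investor offers 1 and keeps 39.
Round 4 (the founder proposes): rejecting gives the investor an expected 0.65 × 39 + 0.35 × 5 = 27.1. The founder offers 27.1 and keeps 40 − 27.1 = 12.9.
Round 3 (the investor proposes): rejecting gives the founder an expected 0.65 × 12.9 + 0.35 × 1 = 8.735, so the investor offers 8.735, keeping 31.265.
Round 2 (the founder proposes): rejecting gives the investor an expected 0.65 × 31.265 + 0.35 × 5 = 22.07225; the founder offers that and keeps 17.92775.
Round 1 (the investor proposes): rejecting gives the founder an expected 0.65 × 17.92775 + 0.35 × 1 = 12.0030375; the investor offers that and keeps 27.9969625.

12.00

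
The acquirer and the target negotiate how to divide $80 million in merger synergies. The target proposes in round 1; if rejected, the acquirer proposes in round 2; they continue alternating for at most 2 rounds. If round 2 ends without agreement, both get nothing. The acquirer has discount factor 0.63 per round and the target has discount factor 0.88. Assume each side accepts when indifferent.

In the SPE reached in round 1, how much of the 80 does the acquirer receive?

50.4

Round 2 (the acquirer proposes): the target will accept anything ≥ 0, so the acquirer offers 0 and keeps 80.
Round 1 (the target proposes): the acquirer can get 80 next round, worth 0.63 × 80 = 50.4 now; the target offers that and keeps 29.6.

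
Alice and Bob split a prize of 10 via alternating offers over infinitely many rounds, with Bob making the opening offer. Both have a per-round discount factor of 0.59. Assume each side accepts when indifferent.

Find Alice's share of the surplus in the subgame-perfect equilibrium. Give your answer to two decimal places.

Let x be Bob's share when Bob proposes and y be Alice's share when Alice proposes.
Alice accepts iff offered ≥ 0.59·y, so x = 10 − 0.59y. Symmetrically y = 10 − 0.59x.
Substituting: x = 10 − 0.59(10 − 0.59x), giving x(1 − 0.59·0.59) = 10(1 − 0.59).
So x = 10 × 0.41 / 0.6519 ≈ 6.2893, and Alice receives 10 − x ≈ 3.7107.

3.71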